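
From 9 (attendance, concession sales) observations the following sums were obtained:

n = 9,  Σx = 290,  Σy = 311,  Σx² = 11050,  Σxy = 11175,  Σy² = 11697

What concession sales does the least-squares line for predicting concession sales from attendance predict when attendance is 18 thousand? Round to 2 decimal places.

Sxx = Σx² − (Σx)²/n = 11050 − 9344.444444 = 1705.555556
Sxy = Σxy − (Σx)(Σy)/n = 11175 − 10021.111111 = 1153.888889
b = Sxy/Sxx = 1153.888889/1705.555556 = 0.676547
a = ȳ − b·x̄ = 34.555556 − 0.676547·32.222222 = 12.755700
ŷ(18) = a + b·18 = 12.755700 + 0.676547·18 = 24.933550

24.93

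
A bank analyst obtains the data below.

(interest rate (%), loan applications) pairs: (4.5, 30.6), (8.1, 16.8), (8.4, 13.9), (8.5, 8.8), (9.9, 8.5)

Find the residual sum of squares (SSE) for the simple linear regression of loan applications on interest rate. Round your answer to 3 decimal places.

24.641

n = 5, Σx = 39.4, Σy = 78.6, Σxy = 549.49, Σx² = 326.68, Σy² = 1561.5
Sxx = Σx² − (Σx)²/n = 326.68 − 310.472 = 16.208
Sxy = Σxy − (Σx)(Σy)/n = 549.49 − 619.368 = -69.878
Syy = Σy² − (Σy)²/n = 1561.5 − 1235.592 = 325.908
b = Sxy/Sxx = -69.878/16.208 = -4.311328
SSE = Syy − b·Sxy = 325.908 − (-4.311328)·(-69.878) = 24.641040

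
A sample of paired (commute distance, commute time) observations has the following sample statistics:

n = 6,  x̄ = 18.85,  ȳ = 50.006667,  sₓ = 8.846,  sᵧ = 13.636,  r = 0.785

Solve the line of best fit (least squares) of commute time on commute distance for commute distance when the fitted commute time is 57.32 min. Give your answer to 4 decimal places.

24.8937

b = r · sᵧ/sₓ = 0.785 · 13.636/8.846 = 1.210068
a = ȳ − b·x̄ = 50.006667 − 1.210068·18.85 = 27.196888
Set a + b·x = 57.32: x = (57.32 − 27.196888) / 1.210068 = 24.893738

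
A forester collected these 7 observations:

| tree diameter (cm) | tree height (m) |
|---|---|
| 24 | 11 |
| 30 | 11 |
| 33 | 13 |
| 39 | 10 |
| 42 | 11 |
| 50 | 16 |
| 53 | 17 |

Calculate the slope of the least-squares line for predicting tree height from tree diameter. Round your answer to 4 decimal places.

n = 7, Σx = 271, Σy = 89, Σxy = 3576, Σx² = 11159
Sxx = Σx² − (Σx)²/n = 11159 − 10491.571429 = 667.428571
Sxy = Σxy − (Σx)(Σy)/n = 3576 − 3445.571429 = 130.428571
b = Sxy/Sxx = 130.428571/667.428571 = 0.195420

0.1954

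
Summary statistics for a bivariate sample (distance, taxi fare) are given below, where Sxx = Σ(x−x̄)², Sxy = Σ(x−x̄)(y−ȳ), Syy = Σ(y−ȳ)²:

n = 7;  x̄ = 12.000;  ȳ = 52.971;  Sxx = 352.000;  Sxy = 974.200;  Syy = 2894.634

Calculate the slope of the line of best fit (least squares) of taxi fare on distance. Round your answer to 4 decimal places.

b = Sxy/Sxx = 974.2/352 = 2.767614

2.7676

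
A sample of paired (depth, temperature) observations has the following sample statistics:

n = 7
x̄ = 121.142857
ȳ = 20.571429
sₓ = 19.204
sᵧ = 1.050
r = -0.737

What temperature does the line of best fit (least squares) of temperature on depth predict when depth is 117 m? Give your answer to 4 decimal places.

20.7384

b = r · sᵧ/sₓ = -0.737 · 1.05/19.204 = -0.040296
a = ȳ − b·x̄ = 20.571429 − (-0.040296)·121.142857 = 25.453037
ŷ(117) = a + b·117 = 25.453037 + (-0.040296)·117 = 20.738371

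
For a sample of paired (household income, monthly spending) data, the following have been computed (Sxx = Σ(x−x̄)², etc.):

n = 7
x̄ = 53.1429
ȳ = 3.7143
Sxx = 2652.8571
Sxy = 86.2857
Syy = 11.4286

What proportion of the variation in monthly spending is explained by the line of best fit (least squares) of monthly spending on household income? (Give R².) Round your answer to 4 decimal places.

0.2456

R² = Sxy²/(Sxx·Syy) = (86.2857)²/(2652.8571·11.4286) = 0.245567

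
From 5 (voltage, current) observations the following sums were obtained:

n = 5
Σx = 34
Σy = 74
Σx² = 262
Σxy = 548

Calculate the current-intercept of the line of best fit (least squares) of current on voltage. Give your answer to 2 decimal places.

4.91

Sxx = Σx² − (Σx)²/n = 262 − 231.2 = 30.8
Sxy = Σxy − (Σx)(Σy)/n = 548 − 503.2 = 44.8
b = Sxy/Sxx = 44.8/30.8 = 1.454545
a = ȳ − b·x̄ = 14.8 − 1.454545·6.8 = 4.909091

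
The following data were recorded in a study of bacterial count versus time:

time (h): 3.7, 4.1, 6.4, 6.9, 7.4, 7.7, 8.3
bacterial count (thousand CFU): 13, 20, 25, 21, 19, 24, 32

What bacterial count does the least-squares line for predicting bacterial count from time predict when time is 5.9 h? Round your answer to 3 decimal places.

20.876

n = 7, Σx = 44.5, Σy = 154, Σxy = 1026, Σx² = 302.01
Sxx = Σx² − (Σx)²/n = 302.01 − 282.892857 = 19.117143
Sxy = Σxy − (Σx)(Σy)/n = 1026 − 979 = 47
b = Sxy/Sxx = 47/19.117143 = 2.458526
a = ȳ − b·x̄ = 22 − 2.458526·6.357143 = 6.370797
ŷ(5.9) = a + b·5.9 = 6.370797 + 2.458526·5.9 = 20.876102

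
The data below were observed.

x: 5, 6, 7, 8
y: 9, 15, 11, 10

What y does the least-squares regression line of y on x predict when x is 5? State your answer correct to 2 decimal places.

11.40

n = 4, Σx = 26, Σy = 45, Σxy = 292, Σx² = 174
Sxx = Σx² − (Σx)²/n = 174 − 169 = 5
Sxy = Σxy − (Σx)(Σy)/n = 292 − 292.5 = -0.5
b = Sxy/Sxx = -0.5/5 = -0.1
a = ȳ − b·x̄ = 11.25 − (-0.1)·6.5 = 11.9
ŷ(5) = a + b·5 = 11.9 + (-0.1)·5 = 11.4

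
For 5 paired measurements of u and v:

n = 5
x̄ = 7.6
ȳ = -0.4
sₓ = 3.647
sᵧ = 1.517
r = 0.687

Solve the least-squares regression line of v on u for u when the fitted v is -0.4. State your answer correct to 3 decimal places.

7.600

b = r · sᵧ/sₓ = 0.687 · 1.517/3.647 = 0.285763
a = ȳ − b·x̄ = -0.4 − 0.285763·7.6 = -2.571802
Set a + b·x = -0.4: x = (-0.4 − (-2.571802)) / 0.285763 = 7.6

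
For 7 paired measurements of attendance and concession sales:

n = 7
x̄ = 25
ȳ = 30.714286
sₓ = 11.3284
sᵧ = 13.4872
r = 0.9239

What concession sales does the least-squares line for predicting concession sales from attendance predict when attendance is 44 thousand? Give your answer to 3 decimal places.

51.614

b = r · sᵧ/sₓ = 0.9239 · 13.4872/11.3284 = 1.099963
a = ȳ − b·x̄ = 30.714286 − 1.099963·25 = 3.215204
ŷ(44) = a + b·44 = 3.215204 + 1.099963·44 = 51.613588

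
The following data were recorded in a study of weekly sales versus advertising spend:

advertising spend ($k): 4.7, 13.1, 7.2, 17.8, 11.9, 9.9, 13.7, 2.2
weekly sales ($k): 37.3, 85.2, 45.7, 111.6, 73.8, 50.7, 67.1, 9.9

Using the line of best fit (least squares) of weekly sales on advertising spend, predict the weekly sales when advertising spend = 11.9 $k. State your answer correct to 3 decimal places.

n = 8, Σx = 80.5, Σy = 481.3, Σxy = 5928.15, Σx² = 994.53
Sxx = Σx² − (Σx)²/n = 994.53 − 810.03125 = 184.49875
Sxy = Σxy − (Σx)(Σy)/n = 5928.15 − 4843.08125 = 1085.06875
b = Sxy/Sxx = 1085.06875/184.49875 = 5.881171
a = ȳ − b·x̄ = 60.1625 − 5.881171·10.0625 = 0.983214
ŷ(11.9) = a + b·11.9 = 0.983214 + 5.881171·11.9 = 70.969152

70.969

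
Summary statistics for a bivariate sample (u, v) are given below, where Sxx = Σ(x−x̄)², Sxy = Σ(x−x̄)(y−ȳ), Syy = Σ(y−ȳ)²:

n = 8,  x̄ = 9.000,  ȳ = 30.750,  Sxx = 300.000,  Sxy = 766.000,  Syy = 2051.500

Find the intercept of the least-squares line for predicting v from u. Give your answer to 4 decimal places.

b = Sxy/Sxx = 766/300 = 2.553333
a = ȳ − b·x̄ = 30.75 − 2.553333·9 = 7.77

7.7700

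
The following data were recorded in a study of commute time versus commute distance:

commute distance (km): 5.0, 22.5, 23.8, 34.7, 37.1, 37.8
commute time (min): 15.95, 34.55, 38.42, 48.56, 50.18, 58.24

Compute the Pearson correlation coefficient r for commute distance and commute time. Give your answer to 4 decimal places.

n = 6, Σx = 160.9, Σy = 245.9, Σxy = 7519.703, Σx² = 5107.03, Σy² = 11192.205
Sxx = Σx² − (Σx)²/n = 5107.03 − 4314.801667 = 792.228333
Sxy = Σxy − (Σx)(Σy)/n = 7519.703 − 6594.218333 = 925.484667
Syy = Σy² − (Σy)²/n = 11192.205 − 10077.801667 = 1114.403333
r = Sxy/√(Sxx·Syy) = 925.484667/√(882861.895428) = 925.484667/939.607309 = 0.984970

0.9850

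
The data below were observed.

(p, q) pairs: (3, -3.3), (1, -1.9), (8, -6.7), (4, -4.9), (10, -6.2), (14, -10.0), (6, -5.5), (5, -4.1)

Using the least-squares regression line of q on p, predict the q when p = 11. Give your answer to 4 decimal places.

n = 8, Σx = 51, Σy = -42.6, Σxy = -340.5, Σx² = 447
Sxx = Σx² − (Σx)²/n = 447 − 325.125 = 121.875
Sxy = Σxy − (Σx)(Σy)/n = -340.5 − (-271.575) = -68.925
b = Sxy/Sxx = -68.925/121.875 = -0.565538
a = ȳ − b·x̄ = -5.325 − (-0.565538)·6.375 = -1.719692
ŷ(11) = a + b·11 = -1.719692 + (-0.565538)·11 = -7.940615

-7.9406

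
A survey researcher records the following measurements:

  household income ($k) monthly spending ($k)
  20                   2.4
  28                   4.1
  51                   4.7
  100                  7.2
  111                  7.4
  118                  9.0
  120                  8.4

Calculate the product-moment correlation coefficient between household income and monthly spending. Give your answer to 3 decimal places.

n = 7, Σx = 548, Σy = 43.2, Σxy = 4013.9, Σx² = 54430, Σy² = 302.82
Sxx = Σx² − (Σx)²/n = 54430 − 42900.571429 = 11529.428571
Sxy = Σxy − (Σx)(Σy)/n = 4013.9 − 3381.942857 = 631.957143
Syy = Σy² − (Σy)²/n = 302.82 − 266.605714 = 36.214286
r = Sxy/√(Sxx·Syy) = 631.957143/√(417530.020408) = 631.957143/646.165629 = 0.978011

0.978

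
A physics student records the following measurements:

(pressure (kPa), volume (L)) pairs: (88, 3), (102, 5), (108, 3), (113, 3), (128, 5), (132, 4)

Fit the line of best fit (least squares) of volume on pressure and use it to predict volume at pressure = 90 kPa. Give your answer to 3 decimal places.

3.302

n = 6, Σx = 671, Σy = 23, Σxy = 2605, Σx² = 76389
Sxx = Σx² − (Σx)²/n = 76389 − 75040.166667 = 1348.833333
Sxy = Σxy − (Σx)(Σy)/n = 2605 − 2572.166667 = 32.833333
b = Sxy/Sxx = 32.833333/1348.833333 = 0.024342
a = ȳ − b·x̄ = 3.833333 − 0.024342·111.833333 = 1.111084
ŷ(90) = a + b·90 = 1.111084 + 0.024342·90 = 3.301866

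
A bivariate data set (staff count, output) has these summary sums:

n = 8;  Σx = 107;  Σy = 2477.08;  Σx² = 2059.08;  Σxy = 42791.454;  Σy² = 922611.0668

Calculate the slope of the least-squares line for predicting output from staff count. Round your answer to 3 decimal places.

15.384

Sxx = Σx² − (Σx)²/n = 2059.08 − 1431.125 = 627.955
Sxy = Σxy − (Σx)(Σy)/n = 42791.454 − 33130.945 = 9660.509
b = Sxy/Sxx = 9660.509/627.955 = 15.384078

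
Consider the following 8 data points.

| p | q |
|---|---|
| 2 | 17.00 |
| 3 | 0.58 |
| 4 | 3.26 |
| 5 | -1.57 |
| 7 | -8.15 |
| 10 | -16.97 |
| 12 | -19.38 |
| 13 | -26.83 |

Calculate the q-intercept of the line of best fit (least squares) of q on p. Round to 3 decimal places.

16.228

n = 8, Σx = 56, Σy = -52.06, Σxy = -767.17, Σx² = 516
Sxx = Σx² − (Σx)²/n = 516 − 392 = 124
Sxy = Σxy − (Σx)(Σy)/n = -767.17 − (-364.42) = -402.75
b = Sxy/Sxx = -402.75/124 = -3.247984
a = ȳ − b·x̄ = -6.5075 − (-3.247984)·7 = 16.228387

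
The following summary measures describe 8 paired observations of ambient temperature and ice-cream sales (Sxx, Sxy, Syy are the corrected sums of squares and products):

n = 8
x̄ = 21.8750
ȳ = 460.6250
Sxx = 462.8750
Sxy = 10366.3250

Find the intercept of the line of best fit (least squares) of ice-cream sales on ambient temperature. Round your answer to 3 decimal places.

-29.277

b = Sxy/Sxx = 10366.325/462.875 = 22.395517
a = ȳ − b·x̄ = 460.625 − 22.395517·21.875 = -29.276938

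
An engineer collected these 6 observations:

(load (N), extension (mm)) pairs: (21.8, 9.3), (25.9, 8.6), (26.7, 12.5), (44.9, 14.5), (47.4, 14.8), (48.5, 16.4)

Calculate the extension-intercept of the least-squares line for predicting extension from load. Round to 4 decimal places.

n = 6, Σx = 215.2, Σy = 76.1, Σxy = 2907.2, Σx² = 8473.96
Sxx = Σx² − (Σx)²/n = 8473.96 − 7718.506667 = 755.453333
Sxy = Σxy − (Σx)(Σy)/n = 2907.2 − 2729.453333 = 177.746667
b = Sxy/Sxx = 177.746667/755.453333 = 0.235285
a = ȳ − b·x̄ = 12.683333 − 0.235285·35.866667 = 4.244453

4.2445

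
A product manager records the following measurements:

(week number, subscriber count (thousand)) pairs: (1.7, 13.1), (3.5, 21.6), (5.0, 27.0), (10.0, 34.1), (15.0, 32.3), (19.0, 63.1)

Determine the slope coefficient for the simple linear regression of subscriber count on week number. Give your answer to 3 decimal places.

n = 6, Σx = 54.2, Σy = 191.2, Σxy = 2257.27, Σx² = 726.14
Sxx = Σx² − (Σx)²/n = 726.14 − 489.606667 = 236.533333
Sxy = Σxy − (Σx)(Σy)/n = 2257.27 − 1727.173333 = 530.096667
b = Sxy/Sxx = 530.096667/236.533333 = 2.241108

2.241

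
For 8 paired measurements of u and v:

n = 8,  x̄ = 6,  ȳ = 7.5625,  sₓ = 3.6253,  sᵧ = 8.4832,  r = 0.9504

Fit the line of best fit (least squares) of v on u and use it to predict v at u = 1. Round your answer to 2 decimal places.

-3.56

b = r · sᵧ/sₓ = 0.9504 · 8.4832/3.6253 = 2.223935
a = ȳ − b·x̄ = 7.5625 − 2.223935·6 = -5.781113
ŷ(1) = a + b·1 = -5.781113 + 2.223935·1 = -3.557177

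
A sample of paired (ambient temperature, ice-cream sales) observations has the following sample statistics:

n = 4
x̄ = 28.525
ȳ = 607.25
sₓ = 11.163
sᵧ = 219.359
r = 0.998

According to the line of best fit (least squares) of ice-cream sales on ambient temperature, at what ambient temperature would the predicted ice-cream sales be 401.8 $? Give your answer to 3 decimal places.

18.049

b = r · sᵧ/sₓ = 0.998 · 219.359/11.163 = 19.611241
a = ȳ − b·x̄ = 607.25 − 19.611241·28.525 = 47.839354
Set a + b·x = 401.8: x = (401.8 − 47.839354) / 19.611241 = 18.048865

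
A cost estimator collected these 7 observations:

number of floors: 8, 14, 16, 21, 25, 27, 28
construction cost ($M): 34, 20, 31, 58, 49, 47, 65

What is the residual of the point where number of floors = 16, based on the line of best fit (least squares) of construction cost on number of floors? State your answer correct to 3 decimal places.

n = 7, Σx = 139, Σy = 304, Σxy = 6580, Σx² = 3095
Sxx = Σx² − (Σx)²/n = 3095 − 2760.142857 = 334.857143
Sxy = Σxy − (Σx)(Σy)/n = 6580 − 6036.571429 = 543.428571
b = Sxy/Sxx = 543.428571/334.857143 = 1.622867
a = ȳ − b·x̄ = 43.428571 − 1.622867·19.857143 = 11.203072
ŷ(16) = 11.203072 + 1.622867·16 = 37.168942
residual = y − ŷ = 31 − 37.168942 = -6.168942

-6.169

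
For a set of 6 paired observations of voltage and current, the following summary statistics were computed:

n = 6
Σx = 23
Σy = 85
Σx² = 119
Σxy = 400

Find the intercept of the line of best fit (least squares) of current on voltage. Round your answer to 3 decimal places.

4.946

Sxx = Σx² − (Σx)²/n = 119 − 88.166667 = 30.833333
Sxy = Σxy − (Σx)(Σy)/n = 400 − 325.833333 = 74.166667
b = Sxy/Sxx = 74.166667/30.833333 = 2.405405
a = ȳ − b·x̄ = 14.166667 − 2.405405·3.833333 = 4.945946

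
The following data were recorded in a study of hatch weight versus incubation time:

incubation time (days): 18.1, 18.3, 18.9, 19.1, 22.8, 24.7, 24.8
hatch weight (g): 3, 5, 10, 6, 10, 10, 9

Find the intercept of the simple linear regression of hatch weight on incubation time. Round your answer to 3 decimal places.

-6.458

n = 7, Σx = 146.7, Σy = 53, Σxy = 1147.6, Σx² = 3129.49
Sxx = Σx² − (Σx)²/n = 3129.49 − 3074.412857 = 55.077143
Sxy = Σxy − (Σx)(Σy)/n = 1147.6 − 1110.728571 = 36.871429
b = Sxy/Sxx = 36.871429/55.077143 = 0.669451
a = ȳ − b·x̄ = 7.571429 − 0.669451·20.957143 = -6.458344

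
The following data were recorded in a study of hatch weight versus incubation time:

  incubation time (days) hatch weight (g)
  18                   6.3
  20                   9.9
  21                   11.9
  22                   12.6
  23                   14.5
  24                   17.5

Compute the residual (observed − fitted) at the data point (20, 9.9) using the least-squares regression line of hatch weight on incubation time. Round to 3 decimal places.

n = 6, Σx = 128, Σy = 72.7, Σxy = 1592, Σx² = 2754
Sxx = Σx² − (Σx)²/n = 2754 − 2730.666667 = 23.333333
Sxy = Σxy − (Σx)(Σy)/n = 1592 − 1550.933333 = 41.066667
b = Sxy/Sxx = 41.066667/23.333333 = 1.76
a = ȳ − b·x̄ = 12.116667 − 1.76·21.333333 = -25.43
ŷ(20) = -25.43 + 1.76·20 = 9.77
residual = y − ŷ = 9.9 − 9.77 = 0.13

0.130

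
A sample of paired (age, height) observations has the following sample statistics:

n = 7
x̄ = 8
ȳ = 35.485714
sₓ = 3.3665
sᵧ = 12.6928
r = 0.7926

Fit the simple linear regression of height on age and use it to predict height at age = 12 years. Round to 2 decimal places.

b = r · sᵧ/sₓ = 0.7926 · 12.6928/3.3665 = 2.988360
a = ȳ − b·x̄ = 35.485714 − 2.988360·8 = 11.578836
ŷ(12) = a + b·12 = 11.578836 + 2.988360·12 = 47.439153

47.44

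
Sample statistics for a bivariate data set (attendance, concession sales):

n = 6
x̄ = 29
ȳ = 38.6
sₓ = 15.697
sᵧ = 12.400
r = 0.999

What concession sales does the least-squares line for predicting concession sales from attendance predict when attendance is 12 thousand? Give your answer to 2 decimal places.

25.18

b = r · sᵧ/sₓ = 0.999 · 12.4/15.697 = 0.789170
a = ȳ − b·x̄ = 38.6 − 0.789170·29 = 15.714073
ŷ(12) = a + b·12 = 15.714073 + 0.789170·12 = 25.184112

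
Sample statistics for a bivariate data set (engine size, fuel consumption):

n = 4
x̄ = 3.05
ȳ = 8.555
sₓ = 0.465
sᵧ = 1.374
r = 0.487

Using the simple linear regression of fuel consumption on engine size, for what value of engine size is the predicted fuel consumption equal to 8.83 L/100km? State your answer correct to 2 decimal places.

b = r · sᵧ/sₓ = 0.487 · 1.374/0.465 = 1.439006
a = ȳ − b·x̄ = 8.555 − 1.439006·3.05 = 4.166030
Set a + b·x = 8.83: x = (8.83 − 4.166030) / 1.439006 = 3.241104

3.24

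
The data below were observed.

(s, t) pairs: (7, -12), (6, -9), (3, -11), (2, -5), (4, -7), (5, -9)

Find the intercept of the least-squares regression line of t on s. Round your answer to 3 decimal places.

n = 6, Σx = 27, Σy = -53, Σxy = -254, Σx² = 139
Sxx = Σx² − (Σx)²/n = 139 − 121.5 = 17.5
Sxy = Σxy − (Σx)(Σy)/n = -254 − (-238.5) = -15.5
b = Sxy/Sxx = -15.5/17.5 = -0.885714
a = ȳ − b·x̄ = -8.833333 − (-0.885714)·4.5 = -4.847619

-4.848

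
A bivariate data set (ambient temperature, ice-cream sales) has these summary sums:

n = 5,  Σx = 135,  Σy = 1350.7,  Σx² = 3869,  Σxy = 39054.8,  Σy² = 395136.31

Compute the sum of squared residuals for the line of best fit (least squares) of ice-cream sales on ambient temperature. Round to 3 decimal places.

406.074

Sxx = Σx² − (Σx)²/n = 3869 − 3645 = 224
Sxy = Σxy − (Σx)(Σy)/n = 39054.8 − 36468.9 = 2585.9
Syy = Σy² − (Σy)²/n = 395136.31 − 364878.098 = 30258.212
b = Sxy/Sxx = 2585.9/224 = 11.544196
SSE = Syy − b·Sxy = 30258.212 − 11.544196·2585.9 = 406.074455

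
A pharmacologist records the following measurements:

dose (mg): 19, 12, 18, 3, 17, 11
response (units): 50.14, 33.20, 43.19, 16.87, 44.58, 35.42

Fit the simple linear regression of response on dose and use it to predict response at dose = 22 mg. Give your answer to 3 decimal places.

53.861

n = 6, Σx = 80, Σy = 223.4, Σxy = 3326.57, Σx² = 1248
Sxx = Σx² − (Σx)²/n = 1248 − 1066.666667 = 181.333333
Sxy = Σxy − (Σx)(Σy)/n = 3326.57 − 2978.666667 = 347.903333
b = Sxy/Sxx = 347.903333/181.333333 = 1.918585
a = ȳ − b·x̄ = 37.233333 − 1.918585·13.333333 = 11.652206
ŷ(22) = a + b·22 = 11.652206 + 1.918585·22 = 53.861066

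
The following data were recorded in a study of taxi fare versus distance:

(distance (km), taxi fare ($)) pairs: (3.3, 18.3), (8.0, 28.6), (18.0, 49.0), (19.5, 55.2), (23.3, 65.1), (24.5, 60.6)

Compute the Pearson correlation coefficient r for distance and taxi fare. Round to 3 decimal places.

0.991

n = 6, Σx = 96.6, Σy = 276.8, Σxy = 5249.12, Σx² = 1922.28, Σy² = 14511.26
Sxx = Σx² − (Σx)²/n = 1922.28 − 1555.26 = 367.02
Sxy = Σxy − (Σx)(Σy)/n = 5249.12 − 4456.48 = 792.64
Syy = Σy² − (Σy)²/n = 14511.26 − 12769.706667 = 1741.553333
r = Sxy/√(Sxx·Syy) = 792.64/√(639184.9044) = 792.64/799.490403 = 0.991432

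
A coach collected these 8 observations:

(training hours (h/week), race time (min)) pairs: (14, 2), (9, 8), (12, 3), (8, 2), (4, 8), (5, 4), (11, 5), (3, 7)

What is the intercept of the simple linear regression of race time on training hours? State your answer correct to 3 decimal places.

n = 8, Σx = 66, Σy = 39, Σxy = 280, Σx² = 656
Sxx = Σx² − (Σx)²/n = 656 − 544.5 = 111.5
Sxy = Σxy − (Σx)(Σy)/n = 280 − 321.75 = -41.75
b = Sxy/Sxx = -41.75/111.5 = -0.374439
a = ȳ − b·x̄ = 4.875 − (-0.374439)·8.25 = 7.964126

7.964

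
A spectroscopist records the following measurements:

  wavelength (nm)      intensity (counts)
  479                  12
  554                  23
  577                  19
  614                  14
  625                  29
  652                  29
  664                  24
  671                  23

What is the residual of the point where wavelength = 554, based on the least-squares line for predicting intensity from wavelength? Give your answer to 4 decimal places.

4.5497

n = 8, Σx = 4836, Σy = 173, Σxy = 106451, Σx² = 2953148
Sxx = Σx² − (Σx)²/n = 2953148 − 2923362 = 29786
Sxy = Σxy − (Σx)(Σy)/n = 106451 − 104578.5 = 1872.5
b = Sxy/Sxx = 1872.5/29786 = 0.062865
a = ȳ − b·x̄ = 21.625 − 0.062865·604.5 = -16.376956
ŷ(554) = -16.376956 + 0.062865·554 = 18.450312
residual = y − ŷ = 23 − 18.450312 = 4.549688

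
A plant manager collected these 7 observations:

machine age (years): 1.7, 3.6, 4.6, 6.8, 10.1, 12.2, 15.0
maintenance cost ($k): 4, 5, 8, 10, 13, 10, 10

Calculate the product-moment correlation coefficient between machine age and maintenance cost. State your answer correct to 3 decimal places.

n = 7, Σx = 54, Σy = 60, Σxy = 532.9, Σx² = 559.1, Σy² = 574
Sxx = Σx² − (Σx)²/n = 559.1 − 416.571429 = 142.528571
Sxy = Σxy − (Σx)(Σy)/n = 532.9 − 462.857143 = 70.042857
Syy = Σy² − (Σy)²/n = 574 − 514.285714 = 59.714286
r = Sxy/√(Sxx·Syy) = 70.042857/√(8510.991837) = 70.042857/92.255037 = 0.759231

0.759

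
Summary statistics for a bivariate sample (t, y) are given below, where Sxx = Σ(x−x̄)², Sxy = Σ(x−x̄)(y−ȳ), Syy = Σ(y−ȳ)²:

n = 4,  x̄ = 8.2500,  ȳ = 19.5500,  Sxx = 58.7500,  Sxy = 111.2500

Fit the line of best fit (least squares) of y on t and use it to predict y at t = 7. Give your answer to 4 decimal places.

17.1830

b = Sxy/Sxx = 111.25/58.75 = 1.893617
a = ȳ − b·x̄ = 19.55 − 1.893617·8.25 = 3.927660
ŷ(7) = a + b·7 = 3.927660 + 1.893617·7 = 17.182979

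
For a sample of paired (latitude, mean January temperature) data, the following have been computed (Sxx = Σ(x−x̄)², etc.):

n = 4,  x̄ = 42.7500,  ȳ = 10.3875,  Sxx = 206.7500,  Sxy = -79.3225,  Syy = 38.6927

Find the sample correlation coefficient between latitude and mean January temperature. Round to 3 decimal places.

r = Sxy/√(Sxx·Syy) = -79.3225/√(7999.715725) = -79.3225/89.441130 = -0.886868

-0.887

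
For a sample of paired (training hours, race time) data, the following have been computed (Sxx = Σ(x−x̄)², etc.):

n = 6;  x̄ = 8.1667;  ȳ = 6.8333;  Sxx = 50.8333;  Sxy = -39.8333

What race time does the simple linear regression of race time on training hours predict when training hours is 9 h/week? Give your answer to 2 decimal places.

b = Sxy/Sxx = -39.8333/50.8333 = -0.783606
a = ȳ − b·x̄ = 6.8333 − (-0.783606)·8.1667 = 13.232779
ŷ(9) = a + b·9 = 13.232779 + (-0.783606)·9 = 6.180321

6.18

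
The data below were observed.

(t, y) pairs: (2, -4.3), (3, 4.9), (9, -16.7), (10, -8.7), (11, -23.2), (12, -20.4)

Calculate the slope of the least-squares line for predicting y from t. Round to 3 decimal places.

n = 6, Σx = 47, Σy = -68.4, Σxy = -731.2, Σx² = 459
Sxx = Σx² − (Σx)²/n = 459 − 368.166667 = 90.833333
Sxy = Σxy − (Σx)(Σy)/n = -731.2 − (-535.8) = -195.4
b = Sxy/Sxx = -195.4/90.833333 = -2.151193

-2.151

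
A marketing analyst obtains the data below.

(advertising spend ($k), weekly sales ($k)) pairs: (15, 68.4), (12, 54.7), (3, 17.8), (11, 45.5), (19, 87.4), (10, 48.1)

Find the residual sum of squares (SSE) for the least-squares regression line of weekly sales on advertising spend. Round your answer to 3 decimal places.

n = 6, Σx = 70, Σy = 321.9, Σxy = 4377.9, Σx² = 960, Σy² = 20010.11
Sxx = Σx² − (Σx)²/n = 960 − 816.666667 = 143.333333
Sxy = Σxy − (Σx)(Σy)/n = 4377.9 − 3755.5 = 622.4
Syy = Σy² − (Σy)²/n = 20010.11 − 17269.935 = 2740.175
b = Sxy/Sxx = 622.4/143.333333 = 4.342326
SSE = Syy − b·Sxy = 2740.175 − 4.342326·622.4 = 37.511558

37.512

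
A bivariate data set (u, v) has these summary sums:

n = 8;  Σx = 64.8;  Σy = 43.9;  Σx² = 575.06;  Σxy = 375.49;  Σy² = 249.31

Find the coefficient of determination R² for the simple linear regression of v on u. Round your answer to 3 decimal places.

0.939

Sxx = Σx² − (Σx)²/n = 575.06 − 524.88 = 50.18
Sxy = Σxy − (Σx)(Σy)/n = 375.49 − 355.59 = 19.9
Syy = Σy² − (Σy)²/n = 249.31 − 240.90125 = 8.40875
R² = Sxy²/(Sxx·Syy) = (19.9)²/(50.18·8.40875) = 0.938521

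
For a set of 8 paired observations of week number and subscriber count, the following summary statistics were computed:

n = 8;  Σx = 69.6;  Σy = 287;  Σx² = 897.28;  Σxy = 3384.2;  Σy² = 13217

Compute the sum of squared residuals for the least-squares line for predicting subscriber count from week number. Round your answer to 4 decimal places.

222.4198

Sxx = Σx² − (Σx)²/n = 897.28 − 605.52 = 291.76
Sxy = Σxy − (Σx)(Σy)/n = 3384.2 − 2496.9 = 887.3
Syy = Σy² − (Σy)²/n = 13217 − 10296.125 = 2920.875
b = Sxy/Sxx = 887.3/291.76 = 3.041198
SSE = Syy − b·Sxy = 2920.875 − 3.041198·887.3 = 222.419797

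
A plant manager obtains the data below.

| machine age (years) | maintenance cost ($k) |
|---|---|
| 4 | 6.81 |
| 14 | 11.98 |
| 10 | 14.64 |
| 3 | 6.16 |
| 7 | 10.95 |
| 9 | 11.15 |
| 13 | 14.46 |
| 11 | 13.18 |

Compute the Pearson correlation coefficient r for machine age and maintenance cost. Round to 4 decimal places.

0.8634

n = 8, Σx = 71, Σy = 89.33, Σxy = 869.8, Σx² = 741, Σy² = 1069.2007
Sxx = Σx² − (Σx)²/n = 741 − 630.125 = 110.875
Sxy = Σxy − (Σx)(Σy)/n = 869.8 − 792.80375 = 76.99625
Syy = Σy² − (Σy)²/n = 1069.2007 − 997.481112 = 71.719588
r = Sxy/√(Sxx·Syy) = 76.99625/√(7951.909264) = 76.99625/89.173478 = 0.863443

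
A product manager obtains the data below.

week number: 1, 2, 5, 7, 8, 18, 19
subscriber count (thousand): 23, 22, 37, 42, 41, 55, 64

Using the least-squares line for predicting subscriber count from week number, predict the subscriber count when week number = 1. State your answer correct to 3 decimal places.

24.987

n = 7, Σx = 60, Σy = 284, Σxy = 3080, Σx² = 828
Sxx = Σx² − (Σx)²/n = 828 − 514.285714 = 313.714286
Sxy = Σxy − (Σx)(Σy)/n = 3080 − 2434.285714 = 645.714286
b = Sxy/Sxx = 645.714286/313.714286 = 2.058288
a = ȳ − b·x̄ = 40.571429 − 2.058288·8.571429 = 22.928962
ŷ(1) = a + b·1 = 22.928962 + 2.058288·1 = 24.987250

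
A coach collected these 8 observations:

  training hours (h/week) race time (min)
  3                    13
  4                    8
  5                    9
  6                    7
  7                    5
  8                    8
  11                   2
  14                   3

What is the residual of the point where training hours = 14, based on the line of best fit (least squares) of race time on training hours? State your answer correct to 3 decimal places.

1.620

n = 8, Σx = 58, Σy = 55, Σxy = 321, Σx² = 516
Sxx = Σx² − (Σx)²/n = 516 − 420.5 = 95.5
Sxy = Σxy − (Σx)(Σy)/n = 321 − 398.75 = -77.75
b = Sxy/Sxx = -77.75/95.5 = -0.814136
a = ȳ − b·x̄ = 6.875 − (-0.814136)·7.25 = 12.777487
ŷ(14) = 12.777487 + (-0.814136)·14 = 1.379581
residual = y − ŷ = 3 − 1.379581 = 1.620419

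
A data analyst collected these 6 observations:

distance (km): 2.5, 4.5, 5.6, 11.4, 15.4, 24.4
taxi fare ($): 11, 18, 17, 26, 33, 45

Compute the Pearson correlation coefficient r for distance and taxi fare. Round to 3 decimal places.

n = 6, Σx = 63.8, Σy = 150, Σxy = 2106.3, Σx² = 1020.34, Σy² = 4524
Sxx = Σx² − (Σx)²/n = 1020.34 − 678.406667 = 341.933333
Sxy = Σxy − (Σx)(Σy)/n = 2106.3 − 1595 = 511.3
Syy = Σy² − (Σy)²/n = 4524 − 3750 = 774
r = Sxy/√(Sxx·Syy) = 511.3/√(264656.4) = 511.3/514.447665 = 0.993881

0.994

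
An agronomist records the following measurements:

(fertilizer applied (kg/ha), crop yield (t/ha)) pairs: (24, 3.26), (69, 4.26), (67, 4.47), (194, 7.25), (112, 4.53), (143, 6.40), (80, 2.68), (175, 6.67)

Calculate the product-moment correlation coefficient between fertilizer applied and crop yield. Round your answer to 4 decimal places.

0.9007

n = 8, Σx = 864, Σy = 39.52, Σxy = 4882.38, Σx² = 117480, Σy² = 214.4708
Sxx = Σx² − (Σx)²/n = 117480 − 93312 = 24168
Sxy = Σxy − (Σx)(Σy)/n = 4882.38 − 4268.16 = 614.22
Syy = Σy² − (Σy)²/n = 214.4708 − 195.2288 = 19.242
r = Sxy/√(Sxx·Syy) = 614.22/√(465040.656) = 614.22/681.938895 = 0.900697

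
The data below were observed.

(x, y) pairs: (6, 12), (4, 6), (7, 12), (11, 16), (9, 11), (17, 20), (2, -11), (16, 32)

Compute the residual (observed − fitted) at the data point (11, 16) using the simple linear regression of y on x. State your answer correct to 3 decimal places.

n = 8, Σx = 72, Σy = 98, Σxy = 1285, Σx² = 852
Sxx = Σx² − (Σx)²/n = 852 − 648 = 204
Sxy = Σxy − (Σx)(Σy)/n = 1285 − 882 = 403
b = Sxy/Sxx = 403/204 = 1.975490
a = ȳ − b·x̄ = 12.25 − 1.975490·9 = -5.529412
ŷ(11) = -5.529412 + 1.975490·11 = 16.200980
residual = y − ŷ = 16 − 16.200980 = -0.200980

-0.201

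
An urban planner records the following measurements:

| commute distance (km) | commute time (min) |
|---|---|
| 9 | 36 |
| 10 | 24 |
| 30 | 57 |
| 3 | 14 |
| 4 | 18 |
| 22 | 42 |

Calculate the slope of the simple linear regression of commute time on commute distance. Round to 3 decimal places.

n = 6, Σx = 78, Σy = 191, Σxy = 3312, Σx² = 1590
Sxx = Σx² − (Σx)²/n = 1590 − 1014 = 576
Sxy = Σxy − (Σx)(Σy)/n = 3312 − 2483 = 829
b = Sxy/Sxx = 829/576 = 1.439236

1.439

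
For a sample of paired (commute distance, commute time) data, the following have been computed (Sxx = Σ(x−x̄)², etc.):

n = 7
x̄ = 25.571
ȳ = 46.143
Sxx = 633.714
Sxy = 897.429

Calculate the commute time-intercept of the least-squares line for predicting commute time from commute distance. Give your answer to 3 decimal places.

9.931

b = Sxy/Sxx = 897.429/633.714 = 1.416142
a = ȳ − b·x̄ = 46.143 − 1.416142·25.571 = 9.930833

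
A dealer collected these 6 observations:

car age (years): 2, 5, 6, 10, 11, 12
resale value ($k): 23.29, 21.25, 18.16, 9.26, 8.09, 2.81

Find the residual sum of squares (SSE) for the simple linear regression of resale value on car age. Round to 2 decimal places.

n = 6, Σx = 46, Σy = 82.86, Σxy = 477.1, Σx² = 430, Σy² = 1482.864
Sxx = Σx² − (Σx)²/n = 430 − 352.666667 = 77.333333
Sxy = Σxy − (Σx)(Σy)/n = 477.1 − 635.26 = -158.16
Syy = Σy² − (Σy)²/n = 1482.864 − 1144.2966 = 338.5674
b = Sxy/Sxx = -158.16/77.333333 = -2.045172
SSE = Syy − b·Sxy = 338.5674 − (-2.045172)·(-158.16) = 15.102931

15.10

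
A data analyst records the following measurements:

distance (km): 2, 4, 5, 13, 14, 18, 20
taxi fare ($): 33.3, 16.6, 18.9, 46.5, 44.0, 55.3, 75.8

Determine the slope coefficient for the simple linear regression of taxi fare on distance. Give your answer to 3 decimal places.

2.611

n = 7, Σx = 76, Σy = 290.4, Σxy = 3959.4, Σx² = 1134
Sxx = Σx² − (Σx)²/n = 1134 − 825.142857 = 308.857143
Sxy = Σxy − (Σx)(Σy)/n = 3959.4 − 3152.914286 = 806.485714
b = Sxy/Sxx = 806.485714/308.857143 = 2.611193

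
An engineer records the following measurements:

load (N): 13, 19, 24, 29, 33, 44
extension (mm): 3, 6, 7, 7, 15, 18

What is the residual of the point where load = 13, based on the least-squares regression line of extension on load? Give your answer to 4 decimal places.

0.6667

n = 6, Σx = 162, Σy = 56, Σxy = 1811, Σx² = 4972
Sxx = Σx² − (Σx)²/n = 4972 − 4374 = 598
Sxy = Σxy − (Σx)(Σy)/n = 1811 − 1512 = 299
b = Sxy/Sxx = 299/598 = 0.5
a = ȳ − b·x̄ = 9.333333 − 0.5·27 = -4.166667
ŷ(13) = -4.166667 + 0.5·13 = 2.333333
residual = y − ŷ = 3 − 2.333333 = 0.666667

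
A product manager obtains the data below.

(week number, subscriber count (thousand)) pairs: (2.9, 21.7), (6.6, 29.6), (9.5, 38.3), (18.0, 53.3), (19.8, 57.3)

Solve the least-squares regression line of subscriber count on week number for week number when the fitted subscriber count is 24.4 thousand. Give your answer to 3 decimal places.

n = 5, Σx = 56.8, Σy = 200.2, Σxy = 2716.08, Σx² = 858.26
Sxx = Σx² − (Σx)²/n = 858.26 − 645.248 = 213.012
Sxy = Σxy − (Σx)(Σy)/n = 2716.08 − 2274.272 = 441.808
b = Sxy/Sxx = 441.808/213.012 = 2.074099
a = ȳ − b·x̄ = 40.04 − 2.074099·11.36 = 16.478234
Set a + b·x = 24.4: x = (24.4 − 16.478234) / 2.074099 = 3.819377

3.819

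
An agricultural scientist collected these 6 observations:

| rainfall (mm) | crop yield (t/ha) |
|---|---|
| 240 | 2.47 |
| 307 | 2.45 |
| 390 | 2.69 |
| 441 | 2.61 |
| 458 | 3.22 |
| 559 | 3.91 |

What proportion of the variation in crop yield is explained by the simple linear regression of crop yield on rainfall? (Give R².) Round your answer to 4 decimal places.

0.7401

n = 6, Σx = 2395, Σy = 17.35, Σxy = 7205.51, Σx² = 1020675, Σy² = 51.8081
Sxx = Σx² − (Σx)²/n = 1020675 − 956004.166667 = 64670.833333
Sxy = Σxy − (Σx)(Σy)/n = 7205.51 − 6925.541667 = 279.968333
Syy = Σy² − (Σy)²/n = 51.8081 − 50.170417 = 1.637683
R² = Sxy²/(Sxx·Syy) = (279.968333)²/(64670.833333·1.637683) = 0.740081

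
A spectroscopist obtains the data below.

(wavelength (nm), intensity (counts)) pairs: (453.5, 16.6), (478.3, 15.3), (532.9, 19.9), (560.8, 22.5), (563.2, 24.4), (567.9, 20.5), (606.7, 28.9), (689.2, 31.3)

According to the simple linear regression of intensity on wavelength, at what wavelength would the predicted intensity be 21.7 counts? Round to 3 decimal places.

546.507

n = 8, Σx = 4452.5, Σy = 179.4, Σxy = 102558.42, Σx² = 2515698.37
Sxx = Σx² − (Σx)²/n = 2515698.37 − 2478094.53125 = 37603.83875
Sxy = Σxy − (Σx)(Σy)/n = 102558.42 − 99847.3125 = 2711.1075
b = Sxy/Sxx = 2711.1075/37603.83875 = 0.072097
a = ȳ − b·x̄ = 22.425 − 0.072097·556.5625 = -17.701243
Set a + b·x = 21.7: x = (21.7 − (-17.701243)) / 0.072097 = 546.506542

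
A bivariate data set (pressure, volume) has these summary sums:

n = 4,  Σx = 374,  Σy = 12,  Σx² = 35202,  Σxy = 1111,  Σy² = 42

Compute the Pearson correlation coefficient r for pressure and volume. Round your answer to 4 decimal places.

Sxx = Σx² − (Σx)²/n = 35202 − 34969 = 233
Sxy = Σxy − (Σx)(Σy)/n = 1111 − 1122 = -11
Syy = Σy² − (Σy)²/n = 42 − 36 = 6
r = Sxy/√(Sxx·Syy) = -11/√(1398) = -11/37.389838 = -0.294198

-0.2942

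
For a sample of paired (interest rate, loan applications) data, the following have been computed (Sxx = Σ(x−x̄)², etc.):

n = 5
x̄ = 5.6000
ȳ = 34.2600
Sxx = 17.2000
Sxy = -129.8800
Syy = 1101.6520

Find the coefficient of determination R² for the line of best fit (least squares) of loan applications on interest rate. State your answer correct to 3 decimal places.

R² = Sxy²/(Sxx·Syy) = (-129.88)²/(17.2·1101.652) = 0.890249

0.890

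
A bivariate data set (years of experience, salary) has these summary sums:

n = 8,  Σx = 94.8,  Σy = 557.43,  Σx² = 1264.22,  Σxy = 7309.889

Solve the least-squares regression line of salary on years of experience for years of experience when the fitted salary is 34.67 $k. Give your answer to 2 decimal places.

4.85

Sxx = Σx² − (Σx)²/n = 1264.22 − 1123.38 = 140.84
Sxy = Σxy − (Σx)(Σy)/n = 7309.889 − 6605.5455 = 704.3435
b = Sxy/Sxx = 704.3435/140.84 = 5.001019
a = ȳ − b·x̄ = 69.67875 − 5.001019·11.85 = 10.416676
Set a + b·x = 34.67: x = (34.67 − 10.416676) / 5.001019 = 4.849677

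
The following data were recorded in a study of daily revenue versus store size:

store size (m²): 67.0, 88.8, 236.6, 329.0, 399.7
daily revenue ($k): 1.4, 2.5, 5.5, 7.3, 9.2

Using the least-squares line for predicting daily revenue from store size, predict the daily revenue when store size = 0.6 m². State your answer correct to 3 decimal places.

0.210

n = 5, Σx = 1121.1, Σy = 25.9, Σxy = 7696.04, Σx² = 336355.09
Sxx = Σx² − (Σx)²/n = 336355.09 − 251373.042 = 84982.048
Sxy = Σxy − (Σx)(Σy)/n = 7696.04 − 5807.298 = 1888.742
b = Sxy/Sxx = 1888.742/84982.048 = 0.022225
a = ȳ − b·x̄ = 5.18 − 0.022225·224.22 = 0.196668
ŷ(0.6) = a + b·0.6 = 0.196668 + 0.022225·0.6 = 0.210003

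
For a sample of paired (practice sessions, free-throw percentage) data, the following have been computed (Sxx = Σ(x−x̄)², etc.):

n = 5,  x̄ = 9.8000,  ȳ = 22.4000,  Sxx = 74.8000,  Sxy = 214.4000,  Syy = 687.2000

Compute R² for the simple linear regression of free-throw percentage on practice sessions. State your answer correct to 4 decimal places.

0.8943

R² = Sxy²/(Sxx·Syy) = (214.4)²/(74.8·687.2) = 0.894262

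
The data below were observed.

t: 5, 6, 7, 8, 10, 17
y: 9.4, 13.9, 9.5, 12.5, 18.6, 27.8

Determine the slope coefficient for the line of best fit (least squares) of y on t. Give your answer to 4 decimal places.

1.5341

n = 6, Σx = 53, Σy = 91.7, Σxy = 955.5, Σx² = 563
Sxx = Σx² − (Σx)²/n = 563 − 468.166667 = 94.833333
Sxy = Σxy − (Σx)(Σy)/n = 955.5 − 810.016667 = 145.483333
b = Sxy/Sxx = 145.483333/94.833333 = 1.534095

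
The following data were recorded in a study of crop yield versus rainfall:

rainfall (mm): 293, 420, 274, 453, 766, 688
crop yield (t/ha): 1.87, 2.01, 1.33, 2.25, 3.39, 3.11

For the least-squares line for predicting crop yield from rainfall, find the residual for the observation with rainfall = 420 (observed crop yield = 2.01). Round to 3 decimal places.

n = 6, Σx = 2894, Σy = 13.96, Σxy = 7512.2, Σx² = 1602634
Sxx = Σx² − (Σx)²/n = 1602634 − 1395872.666667 = 206761.333333
Sxy = Σxy − (Σx)(Σy)/n = 7512.2 − 6733.373333 = 778.826667
b = Sxy/Sxx = 778.826667/206761.333333 = 0.003767
a = ȳ − b·x̄ = 2.326667 − 0.003767·482.333333 = 0.509818
ŷ(420) = 0.509818 + 0.003767·420 = 2.091870
residual = y − ŷ = 2.01 − 2.091870 = -0.081870

-0.082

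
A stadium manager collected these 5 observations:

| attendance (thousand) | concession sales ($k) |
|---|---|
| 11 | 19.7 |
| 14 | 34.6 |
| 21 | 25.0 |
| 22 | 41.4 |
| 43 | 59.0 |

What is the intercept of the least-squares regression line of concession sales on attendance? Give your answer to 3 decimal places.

11.694

n = 5, Σx = 111, Σy = 179.7, Σxy = 4673.9, Σx² = 3091
Sxx = Σx² − (Σx)²/n = 3091 − 2464.2 = 626.8
Sxy = Σxy − (Σx)(Σy)/n = 4673.9 − 3989.34 = 684.56
b = Sxy/Sxx = 684.56/626.8 = 1.092151
a = ȳ − b·x̄ = 35.94 − 1.092151·22.2 = 11.694257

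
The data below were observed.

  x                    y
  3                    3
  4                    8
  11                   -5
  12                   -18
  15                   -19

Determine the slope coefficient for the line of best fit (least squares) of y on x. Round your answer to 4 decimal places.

n = 5, Σx = 45, Σy = -31, Σxy = -515, Σx² = 515
Sxx = Σx² − (Σx)²/n = 515 − 405 = 110
Sxy = Σxy − (Σx)(Σy)/n = -515 − (-279) = -236
b = Sxy/Sxx = -236/110 = -2.145455

-2.1455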